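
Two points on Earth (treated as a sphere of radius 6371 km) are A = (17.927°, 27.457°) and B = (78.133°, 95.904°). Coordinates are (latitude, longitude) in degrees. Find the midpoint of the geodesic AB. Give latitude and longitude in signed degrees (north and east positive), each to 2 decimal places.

The central angle between A and B is δ = 1.1884 rad.
With f = 0.5, the slerp weights are sin((1−f)δ)/sin δ = 0.6034 and sin(fδ)/sin δ = 0.6034.
Weighted sum of the unit vectors: (0.6034)·(0.8443,0.4387,0.3078) + (0.6034)·(-0.0212,0.2045,0.9786) = (0.4967, 0.3882, 0.7763).
Converting back: φ = atan2(z, √(x²+y²)) = 50.92°, λ = atan2(y, x) = 38.01°.

50.92°, 38.01°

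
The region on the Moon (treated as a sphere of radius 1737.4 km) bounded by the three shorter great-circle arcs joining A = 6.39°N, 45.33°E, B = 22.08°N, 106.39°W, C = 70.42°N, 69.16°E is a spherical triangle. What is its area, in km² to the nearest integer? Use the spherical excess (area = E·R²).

Side lengths (central angles): a = 1.5262, b = 1.1489, c = 2.4483 rad; semiperimeter s = 2.5617.
By l'Huilier's theorem, tan(E/4) = √[tan(s/2) tan((s−a)/2) tan((s−b)/2) tan((s−c)/2)], giving spherical excess E = 1.1808 rad.
Area = E·R² = 1.1808 × (1737.4)² ≈ 3564255 km².

3564255 km²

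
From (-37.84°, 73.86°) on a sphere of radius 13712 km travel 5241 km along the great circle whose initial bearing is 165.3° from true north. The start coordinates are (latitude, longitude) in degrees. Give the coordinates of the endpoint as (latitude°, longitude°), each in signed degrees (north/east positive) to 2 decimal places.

Angular distance δ = d/R = 5241/13712 = 0.38222 rad; initial bearing θ = 2.8850 rad.
sin φ₂ = sin φ₁ cos δ + cos φ₁ sin δ cos θ = (-0.6135)(0.9278) + (0.7897)(0.3730)(-0.9673) = -0.8541, so φ₂ = -58.66°.
Δλ = atan2(sin θ sin δ cos φ₁, cos δ − sin φ₁ sin φ₂) = atan2(0.0747, 0.4039) = 10.485°.
λ₂ = 73.860° + 10.485° = 84.34°.

-58.66°, 84.34°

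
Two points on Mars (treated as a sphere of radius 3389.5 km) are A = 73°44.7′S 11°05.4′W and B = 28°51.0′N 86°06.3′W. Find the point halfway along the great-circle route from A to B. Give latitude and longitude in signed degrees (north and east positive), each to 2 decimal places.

-25.84°, -70.19°

Central angle δ = 1.9821 rad. Interpolating on the sphere with fraction f = 0.5:
P = [sin((1−f)δ)·A + sin(fδ)·B] / sin δ = 0.9127·A + 0.9127·B in Cartesian coordinates,
giving P = (0.3050, -0.8468, -0.4358), i.e. latitude -25.84°, longitude -70.19°.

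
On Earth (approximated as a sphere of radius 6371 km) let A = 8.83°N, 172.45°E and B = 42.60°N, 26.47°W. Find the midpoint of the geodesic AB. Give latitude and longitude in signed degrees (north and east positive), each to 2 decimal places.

65.58°, -148.27°

Central angle δ = 2.1947 rad. Interpolating on the sphere with fraction f = 0.5:
P = [sin((1−f)δ)·A + sin(fδ)·B] / sin δ = 1.0965·A + 1.0965·B in Cartesian coordinates,
giving P = (-0.3516, -0.2174, 0.9106), i.e. latitude 65.58°, longitude -148.27°.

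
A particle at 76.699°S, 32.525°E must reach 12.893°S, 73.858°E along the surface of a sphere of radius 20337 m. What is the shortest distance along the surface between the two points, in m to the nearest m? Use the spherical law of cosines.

23896 m

With latitudes φ₁ = -76.699°, φ₂ = -12.893° and longitude difference Δλ = 41.333°:
cos c = sin φ₁ sin φ₂ + cos φ₁ cos φ₂ cos Δλ = (-0.9732)(-0.2231) + (0.2301)(0.9748)(0.7509) = 0.38554,
so c = arccos(0.38554) = 1.17500 rad.
Distance = R·c = 20337 × 1.1750 ≈ 23896 m.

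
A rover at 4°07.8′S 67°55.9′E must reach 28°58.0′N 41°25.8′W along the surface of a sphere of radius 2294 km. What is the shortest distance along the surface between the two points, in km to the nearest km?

With latitudes φ₁ = -4.130°, φ₂ = 28.967° and longitude difference Δλ = -109.362°:
Haversine: a = sin²(Δφ/2) + cos φ₁ cos φ₂ sin²(Δλ/2) = 0.0811 + (0.9974)(0.8749)(0.6658) = 0.66209.
Central angle c = 2·arcsin(√a) = 1.90094 rad.
Distance = R·c = 2294 × 1.9009 ≈ 4361 km.

4361 km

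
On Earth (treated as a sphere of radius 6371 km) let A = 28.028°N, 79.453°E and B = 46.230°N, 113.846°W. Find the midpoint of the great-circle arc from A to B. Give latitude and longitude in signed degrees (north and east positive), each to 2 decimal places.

Central angle δ = 1.8286 rad. Interpolating on the sphere with fraction f = 0.5:
P = [sin((1−f)δ)·A + sin(fδ)·B] / sin δ = 0.8192·A + 0.8192·B in Cartesian coordinates,
giving P = (-0.0967, 0.1926, 0.9765), i.e. latitude 77.55°, longitude 116.67°.

77.55°, 116.67°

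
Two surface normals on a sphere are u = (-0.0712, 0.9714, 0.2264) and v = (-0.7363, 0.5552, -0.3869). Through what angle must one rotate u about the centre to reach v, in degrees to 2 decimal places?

u·v = 0.5042; |u| = 1.0000, |v| = 1.0000.
cos θ = (u·v)/(|u||v|) = 0.5041, so θ = 59.73°.

59.73°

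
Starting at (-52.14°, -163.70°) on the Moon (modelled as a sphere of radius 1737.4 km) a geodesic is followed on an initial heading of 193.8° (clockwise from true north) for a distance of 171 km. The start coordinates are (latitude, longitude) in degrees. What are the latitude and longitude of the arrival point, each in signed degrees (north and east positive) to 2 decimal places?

-57.59°, -166.21°

Angular distance δ = d/R = 171/1737.4 = 0.09842 rad; initial bearing θ = 3.3824 rad.
sin φ₂ = sin φ₁ cos δ + cos φ₁ sin δ cos θ = (-0.7895)(0.9952) + (0.6137)(0.0983)(-0.9711) = -0.8443, so φ₂ = -57.59°.
Δλ = atan2(sin θ sin δ cos φ₁, cos δ − sin φ₁ sin φ₂) = atan2(-0.0144, 0.3286) = -2.507°.
λ₂ = -163.700° − 2.507° = -166.21°.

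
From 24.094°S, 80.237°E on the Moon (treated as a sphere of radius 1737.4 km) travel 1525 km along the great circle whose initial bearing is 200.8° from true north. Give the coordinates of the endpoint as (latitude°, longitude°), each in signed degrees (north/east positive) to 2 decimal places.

Angular distance δ = d/R = 1525/1737.4 = 0.87775 rad; initial bearing θ = 3.5046 rad.
sin φ₂ = sin φ₁ cos δ + cos φ₁ sin δ cos θ = (-0.4082)(0.6389) + (0.9129)(0.7693)(-0.9348) = -0.9173, so φ₂ = -66.54°.
Δλ = atan2(sin θ sin δ cos φ₁, cos δ − sin φ₁ sin φ₂) = atan2(-0.2494, 0.2644) = -43.326°.
λ₂ = 80.237° − 43.326° = 36.91°.

-66.54°, 36.91°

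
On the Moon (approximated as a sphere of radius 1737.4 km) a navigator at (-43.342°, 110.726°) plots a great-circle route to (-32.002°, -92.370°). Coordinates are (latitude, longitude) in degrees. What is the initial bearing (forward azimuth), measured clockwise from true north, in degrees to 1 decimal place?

160.1°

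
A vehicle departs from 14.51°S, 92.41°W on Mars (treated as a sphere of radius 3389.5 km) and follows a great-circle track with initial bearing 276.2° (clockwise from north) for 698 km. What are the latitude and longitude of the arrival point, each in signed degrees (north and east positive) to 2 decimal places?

-12.94°, -104.45°

Angular distance δ = d/R = 698/3389.5 = 0.20593 rad; initial bearing θ = 4.8206 rad.
sin φ₂ = sin φ₁ cos δ + cos φ₁ sin δ cos θ = (-0.2505)(0.9789) + (0.9681)(0.2045)(0.1080) = -0.2239, so φ₂ = -12.94°.
Δλ = atan2(sin θ sin δ cos φ₁, cos δ − sin φ₁ sin φ₂) = atan2(-0.1968, 0.9228) = -12.039°.
λ₂ = -92.410° − 12.039° = -104.45°.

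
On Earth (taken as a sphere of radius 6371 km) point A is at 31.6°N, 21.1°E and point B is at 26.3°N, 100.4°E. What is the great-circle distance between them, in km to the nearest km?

In radians: φ₁ = 0.5515, φ₂ = 0.4590, Δλ = 79.300° = 1.3840 rad.
Haversine: a = sin²(Δφ/2) + cos φ₁ cos φ₂ sin²(Δλ/2) = 0.0021 + (0.8517)(0.8965)(0.4072) = 0.31303.
Central angle c = 2·arcsin(√a) = 1.18755 rad.
Distance = R·c = 6371 × 1.1876 ≈ 7566 km.

7566 km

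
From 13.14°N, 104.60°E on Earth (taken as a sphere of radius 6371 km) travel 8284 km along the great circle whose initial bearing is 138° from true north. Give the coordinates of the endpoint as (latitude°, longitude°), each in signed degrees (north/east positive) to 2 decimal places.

Angular distance δ = d/R = 8284/6371 = 1.30027 rad; initial bearing θ = 2.4086 rad.
sin φ₂ = sin φ₁ cos δ + cos φ₁ sin δ cos θ = (0.2273)(0.2672) + (0.9738)(0.9636)(-0.7431) = -0.6366, so φ₂ = -39.54°.
Δλ = atan2(sin θ sin δ cos φ₁, cos δ − sin φ₁ sin φ₂) = atan2(0.6279, 0.4120) = 56.732°.
λ₂ = 104.600° + 56.732° = 161.33°.

-39.54°, 161.33°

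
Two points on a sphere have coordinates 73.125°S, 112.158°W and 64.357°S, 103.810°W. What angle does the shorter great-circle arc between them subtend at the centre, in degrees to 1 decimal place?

With latitudes φ₁ = -73.125°, φ₂ = -64.357° and longitude difference Δλ = 8.348°:
Haversine: a = sin²(Δφ/2) + cos φ₁ cos φ₂ sin²(Δλ/2) = 0.0058 + (0.2903)(0.4328)(0.0053) = 0.00651.
Central angle c = 2·arcsin(√a) = 0.16153 rad.
So the angular separation is 9.3°.

9.3°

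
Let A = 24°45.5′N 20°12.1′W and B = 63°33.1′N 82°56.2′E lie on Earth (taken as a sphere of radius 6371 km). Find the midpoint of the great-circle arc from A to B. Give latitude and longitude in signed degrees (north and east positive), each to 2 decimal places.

55.12°, 8.06°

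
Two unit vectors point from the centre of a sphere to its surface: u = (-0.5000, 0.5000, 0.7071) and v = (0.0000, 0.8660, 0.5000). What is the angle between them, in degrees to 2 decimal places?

u·v = 0.7865; |u| = 1.0000, |v| = 1.0000.
cos θ = (u·v)/(|u||v|) = 0.7866, so θ = 38.13°.

38.13°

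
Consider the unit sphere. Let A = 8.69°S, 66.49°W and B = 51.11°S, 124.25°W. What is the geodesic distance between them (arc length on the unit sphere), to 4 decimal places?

In radians: φ₁ = -0.1517, φ₂ = -0.8920, Δλ = -57.760° = -1.0081 rad.
cos c = sin φ₁ sin φ₂ + cos φ₁ cos φ₂ cos Δλ = (-0.1511)(-0.7784) + (0.9885)(0.6278)(0.5335) = 0.44868,
so c = arccos(0.44868) = 1.10551 rad.
On the unit sphere the arc length equals the central angle: 1.1055.

1.1055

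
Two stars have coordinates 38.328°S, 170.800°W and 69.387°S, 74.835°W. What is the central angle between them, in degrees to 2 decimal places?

56.51°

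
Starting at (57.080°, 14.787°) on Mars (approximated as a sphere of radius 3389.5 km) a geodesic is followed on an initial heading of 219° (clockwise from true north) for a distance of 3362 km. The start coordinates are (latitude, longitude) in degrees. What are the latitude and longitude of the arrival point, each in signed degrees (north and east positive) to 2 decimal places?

6.07°, -17.20°

Angular distance δ = d/R = 3362/3389.5 = 0.99189 rad; initial bearing θ = 3.8223 rad.
sin φ₂ = sin φ₁ cos δ + cos φ₁ sin δ cos θ = (0.8394)(0.5471) + (0.5435)(0.8371)(-0.7771) = 0.1057, so φ₂ = 6.07°.
Δλ = atan2(sin θ sin δ cos φ₁, cos δ − sin φ₁ sin φ₂) = atan2(-0.2863, 0.4584) = -31.988°.
λ₂ = 14.787° − 31.988° = -17.20°.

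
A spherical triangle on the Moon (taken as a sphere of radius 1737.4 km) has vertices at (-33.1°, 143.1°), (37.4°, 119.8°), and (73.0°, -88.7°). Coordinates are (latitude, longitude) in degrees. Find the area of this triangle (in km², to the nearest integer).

2486135 km²

Side lengths (central angles): a = 1.1845, b = 2.3100, c = 1.2875 rad; semiperimeter s = 2.3910.
By l'Huilier's theorem, tan(E/4) = √[tan(s/2) tan((s−a)/2) tan((s−b)/2) tan((s−c)/2)], giving spherical excess E = 0.8236 rad.
Area = E·R² = 0.8236 × (1737.4)² ≈ 2486135 km².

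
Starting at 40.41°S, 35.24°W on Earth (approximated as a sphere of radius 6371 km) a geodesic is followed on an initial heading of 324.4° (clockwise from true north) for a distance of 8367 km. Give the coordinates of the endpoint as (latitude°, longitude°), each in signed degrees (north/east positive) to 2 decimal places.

Angular distance δ = d/R = 8367/6371 = 1.31329 rad; initial bearing θ = 5.6618 rad.
sin φ₂ = sin φ₁ cos δ + cos φ₁ sin δ cos θ = (-0.6483)(0.2547) + (0.7614)(0.9670)(0.8131) = 0.4336, so φ₂ = 25.70°.
Δλ = atan2(sin θ sin δ cos φ₁, cos δ − sin φ₁ sin φ₂) = atan2(-0.4286, 0.5358) = -38.661°.
λ₂ = -35.240° − 38.661° = -73.90°.

25.70°, -73.90°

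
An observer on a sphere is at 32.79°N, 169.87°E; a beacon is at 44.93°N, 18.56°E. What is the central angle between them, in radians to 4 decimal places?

1.7109 rad

In radians: φ₁ = 0.5723, φ₂ = 0.7842, Δλ = -151.310° = -2.6409 rad.
cos c = sin φ₁ sin φ₂ + cos φ₁ cos φ₂ cos Δλ = (0.5416)(0.7062) + (0.8407)(0.7080)(-0.8772) = -0.13962,
so c = arccos(-0.13962) = 1.71088 rad.
So the angular separation is 1.7109 rad.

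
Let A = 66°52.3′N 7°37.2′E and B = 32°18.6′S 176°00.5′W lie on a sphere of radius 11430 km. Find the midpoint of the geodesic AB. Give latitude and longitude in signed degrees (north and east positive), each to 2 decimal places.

40.32°, -179.15°

The central angle between A and B is δ = 2.5372 rad.
With f = 0.5, the slerp weights are sin((1−f)δ)/sin δ = 1.6800 and sin(fδ)/sin δ = 1.6800.
Weighted sum of the unit vectors: (1.6800)·(0.3893,0.0521,0.9196) + (1.6800)·(-0.8431,-0.0588,-0.5345) = (-0.7624, -0.0113, 0.6470).
Converting back: φ = atan2(z, √(x²+y²)) = 40.32°, λ = atan2(y, x) = -179.15°.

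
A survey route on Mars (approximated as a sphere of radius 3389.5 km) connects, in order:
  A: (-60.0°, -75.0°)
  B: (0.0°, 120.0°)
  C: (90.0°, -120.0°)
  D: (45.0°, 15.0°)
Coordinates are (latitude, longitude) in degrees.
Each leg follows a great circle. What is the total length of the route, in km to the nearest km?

Leg A→B: central angle 2.0748 rad, distance 7032.6 km.
Leg B→C: central angle 1.5708 rad, distance 5324.2 km.
Leg C→D: central angle 0.7854 rad, distance 2662.1 km.
Total: 7032.6 + 5324.2 + 2662.1 ≈ 15019 km.

15019 km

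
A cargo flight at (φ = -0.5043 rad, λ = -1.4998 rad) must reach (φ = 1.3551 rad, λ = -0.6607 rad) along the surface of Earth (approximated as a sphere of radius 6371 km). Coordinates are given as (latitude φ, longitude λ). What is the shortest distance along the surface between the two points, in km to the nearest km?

12264 km

Let φ₁ = -0.5043 rad, φ₂ = 1.3551 rad, and Δλ = 0.8391 rad.
cos c = sin φ₁ sin φ₂ + cos φ₁ cos φ₂ cos Δλ = (-0.4832)(0.9768) + (0.8755)(0.2140)(0.6681) = -0.34680,
so c = arccos(-0.34680) = 1.92495 rad.
Distance = R·c = 6371 × 1.9250 ≈ 12264 km.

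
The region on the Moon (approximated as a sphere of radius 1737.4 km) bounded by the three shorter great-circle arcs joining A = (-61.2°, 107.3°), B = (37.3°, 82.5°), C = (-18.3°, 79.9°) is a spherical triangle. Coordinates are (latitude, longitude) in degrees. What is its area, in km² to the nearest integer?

Side lengths (central angles): a = 0.9713, b = 0.8214, c = 1.7550 rad; semiperimeter s = 1.7738.
By l'Huilier's theorem, tan(E/4) = √[tan(s/2) tan((s−a)/2) tan((s−b)/2) tan((s−c)/2)], giving spherical excess E = 0.2011 rad.
Area = E·R² = 0.2011 × (1737.4)² ≈ 606993 km².

606993 km²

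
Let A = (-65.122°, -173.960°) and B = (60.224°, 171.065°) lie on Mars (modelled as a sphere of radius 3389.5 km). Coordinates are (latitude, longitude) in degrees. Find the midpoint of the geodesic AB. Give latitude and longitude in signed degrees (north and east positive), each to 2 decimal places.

-2.47°, 177.93°

Central angle δ = 2.1964 rad. Interpolating on the sphere with fraction f = 0.5:
P = [sin((1−f)δ)·A + sin(fδ)·B] / sin δ = 1.0984·A + 1.0984·B in Cartesian coordinates,
giving P = (-0.9984, 0.0361, -0.0431), i.e. latitude -2.47°, longitude 177.93°.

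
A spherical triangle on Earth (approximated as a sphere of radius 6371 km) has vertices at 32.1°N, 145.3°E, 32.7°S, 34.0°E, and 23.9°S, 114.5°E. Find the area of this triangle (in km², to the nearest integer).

28519305 km²

Side lengths (central angles): a = 1.2176, b = 1.1041, c = 2.1484 rad; semiperimeter s = 2.2351.
By l'Huilier's theorem, tan(E/4) = √[tan(s/2) tan((s−a)/2) tan((s−b)/2) tan((s−c)/2)], giving spherical excess E = 0.7026 rad.
Area = E·R² = 0.7026 × (6371)² ≈ 28519305 km².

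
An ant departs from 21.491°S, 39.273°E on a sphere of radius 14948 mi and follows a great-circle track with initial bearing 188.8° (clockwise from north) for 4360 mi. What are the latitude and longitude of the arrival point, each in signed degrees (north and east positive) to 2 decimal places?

Angular distance δ = d/R = 4360/14948 = 0.29168 rad; initial bearing θ = 3.2952 rad.
sin φ₂ = sin φ₁ cos δ + cos φ₁ sin δ cos θ = (-0.3664)(0.9578) + (0.9305)(0.2876)(-0.9882) = -0.6153, so φ₂ = -37.97°.
Δλ = atan2(sin θ sin δ cos φ₁, cos δ − sin φ₁ sin φ₂) = atan2(-0.0409, 0.7323) = -3.199°.
λ₂ = 39.273° − 3.199° = 36.07°.

-37.97°, 36.07°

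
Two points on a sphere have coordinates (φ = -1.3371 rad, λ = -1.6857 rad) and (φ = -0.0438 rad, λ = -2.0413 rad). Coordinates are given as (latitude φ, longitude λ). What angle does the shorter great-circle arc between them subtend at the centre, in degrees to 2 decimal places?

74.96°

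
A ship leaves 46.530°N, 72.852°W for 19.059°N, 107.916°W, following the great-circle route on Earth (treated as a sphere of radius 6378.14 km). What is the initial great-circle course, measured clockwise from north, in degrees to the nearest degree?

Δλ = -35.064° = -0.6120 rad.
y = sin Δλ · cos φ₂ = (-0.5745)(0.9452) = -0.5430
x = cos φ₁ sin φ₂ − sin φ₁ cos φ₂ cos Δλ = (0.6880)(0.3265) − (0.7257)(0.9452)(0.8185) = -0.3368
θ = atan2(y, x) = -121.81°; adding 360° gives 238°.

238°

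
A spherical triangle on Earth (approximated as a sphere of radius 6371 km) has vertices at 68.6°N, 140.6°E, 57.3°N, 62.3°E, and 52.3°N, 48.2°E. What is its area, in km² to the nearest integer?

Side lengths (central angles): a = 0.1661, b = 0.7564, c = 0.6033 rad; semiperimeter s = 0.7629.
By l'Huilier's theorem, tan(E/4) = √[tan(s/2) tan((s−a)/2) tan((s−b)/2) tan((s−c)/2)], giving spherical excess E = 0.0226 rad.
Area = E·R² = 0.0226 × (6371)² ≈ 919332 km².

919332 km²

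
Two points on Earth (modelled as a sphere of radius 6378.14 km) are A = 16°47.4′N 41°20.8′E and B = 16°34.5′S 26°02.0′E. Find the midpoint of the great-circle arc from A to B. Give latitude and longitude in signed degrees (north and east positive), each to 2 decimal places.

The central angle between A and B is δ = 0.6391 rad.
With f = 0.5, the slerp weights are sin((1−f)δ)/sin δ = 0.5267 and sin(fδ)/sin δ = 0.5267.
Weighted sum of the unit vectors: (0.5267)·(0.7187,0.6325,0.2889) + (0.5267)·(0.8612,0.4207,-0.2853) = (0.8321, 0.5546, 0.0019).
Converting back: φ = atan2(z, √(x²+y²)) = 0.11°, λ = atan2(y, x) = 33.69°.

0.11°, 33.69°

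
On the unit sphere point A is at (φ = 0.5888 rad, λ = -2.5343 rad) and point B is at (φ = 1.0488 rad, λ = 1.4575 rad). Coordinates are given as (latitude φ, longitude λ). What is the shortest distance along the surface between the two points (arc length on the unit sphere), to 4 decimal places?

1.3615

With latitudes φ₁ = 33.736°, φ₂ = 60.092° and longitude difference Δλ = -131.287°:
Haversine: a = sin²(Δφ/2) + cos φ₁ cos φ₂ sin²(Δλ/2) = 0.0520 + (0.8316)(0.4986)(0.8299) = 0.39610.
Central angle c = 2·arcsin(√a) = 1.36146 rad.
On the unit sphere the arc length equals the central angle: 1.3615.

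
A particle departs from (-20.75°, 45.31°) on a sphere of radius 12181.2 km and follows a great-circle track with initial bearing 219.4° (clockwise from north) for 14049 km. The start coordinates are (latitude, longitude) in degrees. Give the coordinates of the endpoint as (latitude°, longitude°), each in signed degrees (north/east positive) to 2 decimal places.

-53.53°, -32.17°

Angular distance δ = d/R = 14049/12181.2 = 1.15333 rad; initial bearing θ = 3.8293 rad.
sin φ₂ = sin φ₁ cos δ + cos φ₁ sin δ cos θ = (-0.3543)(0.4054) + (0.9351)(0.9141)(-0.7727) = -0.8042, so φ₂ = -53.53°.
Δλ = atan2(sin θ sin δ cos φ₁, cos δ − sin φ₁ sin φ₂) = atan2(-0.5426, 0.1205) = -77.477°.
λ₂ = 45.310° − 77.477° = -32.17°.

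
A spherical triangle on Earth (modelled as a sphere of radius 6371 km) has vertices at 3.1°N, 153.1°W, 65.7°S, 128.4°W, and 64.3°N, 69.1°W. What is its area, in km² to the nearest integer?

55148306 km²

Side lengths (central angles): a = 2.3893, b = 1.4767, c = 1.2408 rad; semiperimeter s = 2.5534.
By l'Huilier's theorem, tan(E/4) = √[tan(s/2) tan((s−a)/2) tan((s−b)/2) tan((s−c)/2)], giving spherical excess E = 1.3587 rad.
Area = E·R² = 1.3587 × (6371)² ≈ 55148306 km².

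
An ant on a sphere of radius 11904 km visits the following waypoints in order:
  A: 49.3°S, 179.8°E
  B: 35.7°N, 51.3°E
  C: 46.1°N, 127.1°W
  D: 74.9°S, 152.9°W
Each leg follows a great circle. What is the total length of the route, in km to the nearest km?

74990 km

Leg A→B: central angle 2.4529 rad, distance 29199.0 km.
Leg B→C: central angle 1.7137 rad, distance 20399.8 km.
Leg C→D: central angle 2.1330 rad, distance 25391.1 km.
Total: 29199.0 + 20399.8 + 25391.1 ≈ 74990 km.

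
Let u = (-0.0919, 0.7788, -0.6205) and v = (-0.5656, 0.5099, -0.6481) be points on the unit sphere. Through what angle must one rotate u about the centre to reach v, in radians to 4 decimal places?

u·v = 0.8512; |u| = 1.0000, |v| = 1.0000.
cos θ = (u·v)/(|u||v|) = 0.8513, so θ = 0.5524 rad.

0.5524 rad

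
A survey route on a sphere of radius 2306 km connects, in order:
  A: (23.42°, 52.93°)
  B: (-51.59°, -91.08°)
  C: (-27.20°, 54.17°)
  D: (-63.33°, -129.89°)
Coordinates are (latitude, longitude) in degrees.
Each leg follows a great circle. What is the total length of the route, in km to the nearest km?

13101 km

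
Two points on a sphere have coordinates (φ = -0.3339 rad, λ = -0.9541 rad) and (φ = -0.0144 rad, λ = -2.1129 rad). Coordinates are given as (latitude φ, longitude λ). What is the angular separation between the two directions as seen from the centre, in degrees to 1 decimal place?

67.5°

Let φ₁ = -0.3339 rad, φ₂ = -0.0144 rad, and Δλ = -1.1588 rad.
Haversine: a = sin²(Δφ/2) + cos φ₁ cos φ₂ sin²(Δλ/2) = 0.0253 + (0.9448)(0.9999)(0.2998) = 0.30850.
Central angle c = 2·arcsin(√a) = 1.17775 rad.
So the angular separation is 67.5°.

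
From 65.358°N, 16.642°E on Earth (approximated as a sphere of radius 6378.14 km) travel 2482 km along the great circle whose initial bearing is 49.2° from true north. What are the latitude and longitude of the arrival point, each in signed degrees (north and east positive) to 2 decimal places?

Angular distance δ = d/R = 2482/6378.14 = 0.38914 rad; initial bearing θ = 0.8587 rad.
sin φ₂ = sin φ₁ cos δ + cos φ₁ sin δ cos θ = (0.9089)(0.9252) + (0.4169)(0.3794)(0.6534) = 0.9443, so φ₂ = 70.79°.
Δλ = atan2(sin θ sin δ cos φ₁, cos δ − sin φ₁ sin φ₂) = atan2(0.1197, 0.0669) = 60.810°.
λ₂ = 16.642° + 60.810° = 77.45°.

70.79°, 77.45°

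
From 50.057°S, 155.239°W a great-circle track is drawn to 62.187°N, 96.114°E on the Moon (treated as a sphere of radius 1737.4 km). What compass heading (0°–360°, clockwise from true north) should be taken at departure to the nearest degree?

316°

With φ₁ = -0.8737, φ₂ = 1.0854, Δλ = -1.8962 rad, the forward-azimuth formula gives
θ = atan2( sin Δλ cos φ₂ , cos φ₁ sin φ₂ − sin φ₁ cos φ₂ cos Δλ ) = atan2(-0.4421, 0.4535) = -44.27°.
Adding 360° brings this into [0°, 360°): 316°.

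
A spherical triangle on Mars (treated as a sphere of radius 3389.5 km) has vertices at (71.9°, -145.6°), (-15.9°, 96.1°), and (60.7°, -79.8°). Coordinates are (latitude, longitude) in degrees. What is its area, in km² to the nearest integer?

6403448 km²

Side lengths (central angles): a = 2.3580, b = 0.4707, c = 1.9846 rad; semiperimeter s = 2.4066.
By l'Huilier's theorem, tan(E/4) = √[tan(s/2) tan((s−a)/2) tan((s−b)/2) tan((s−c)/2)], giving spherical excess E = 0.5574 rad.
Area = E·R² = 0.5574 × (3389.5)² ≈ 6403448 km².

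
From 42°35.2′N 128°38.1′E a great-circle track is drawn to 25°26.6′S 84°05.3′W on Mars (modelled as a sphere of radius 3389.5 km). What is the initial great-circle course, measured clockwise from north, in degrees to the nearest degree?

Δλ = 147.277° = 2.5705 rad.
y = sin Δλ · cos φ₂ = (0.5406)(0.9030) = 0.4882
x = cos φ₁ sin φ₂ − sin φ₁ cos φ₂ cos Δλ = (0.7363)(-0.4296) − (0.6767)(0.9030)(-0.8413) = 0.1978
θ = atan2(y, x) = 67.94°, so the bearing is 68°.

68°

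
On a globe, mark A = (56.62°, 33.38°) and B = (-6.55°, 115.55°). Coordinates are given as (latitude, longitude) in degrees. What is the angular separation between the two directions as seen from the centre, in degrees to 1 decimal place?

With latitudes φ₁ = 56.620°, φ₂ = -6.550° and longitude difference Δλ = 82.170°:
Haversine: a = sin²(Δφ/2) + cos φ₁ cos φ₂ sin²(Δλ/2) = 0.2743 + (0.5502)(0.9935)(0.4319) = 0.51039.
Central angle c = 2·arcsin(√a) = 1.59159 rad.
So the angular separation is 91.2°.

91.2°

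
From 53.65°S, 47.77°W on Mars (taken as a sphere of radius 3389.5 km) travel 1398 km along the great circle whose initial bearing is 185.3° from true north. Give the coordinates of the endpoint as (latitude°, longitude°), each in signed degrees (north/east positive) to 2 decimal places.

-77.02°, -57.26°

Angular distance δ = d/R = 1398/3389.5 = 0.41245 rad; initial bearing θ = 3.2341 rad.
sin φ₂ = sin φ₁ cos δ + cos φ₁ sin δ cos θ = (-0.8054)(0.9161) + (0.5927)(0.4009)(-0.9957) = -0.9744, so φ₂ = -77.02°.
Δλ = atan2(sin θ sin δ cos φ₁, cos δ − sin φ₁ sin φ₂) = atan2(-0.0219, 0.1313) = -9.489°.
λ₂ = -47.770° − 9.489° = -57.26°.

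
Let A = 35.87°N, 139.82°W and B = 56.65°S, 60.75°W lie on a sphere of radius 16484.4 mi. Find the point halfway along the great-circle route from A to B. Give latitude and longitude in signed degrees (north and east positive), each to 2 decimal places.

Central angle δ = 1.9878 rad. Interpolating on the sphere with fraction f = 0.5:
P = [sin((1−f)δ)·A + sin(fδ)·B] / sin δ = 0.9167·A + 0.9167·B in Cartesian coordinates,
giving P = (-0.3213, -0.9190, -0.2286), i.e. latitude -13.21°, longitude -109.27°.

-13.21°, -109.27°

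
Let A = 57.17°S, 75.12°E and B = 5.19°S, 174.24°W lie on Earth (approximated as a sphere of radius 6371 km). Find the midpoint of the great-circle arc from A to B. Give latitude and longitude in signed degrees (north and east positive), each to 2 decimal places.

Central angle δ = 1.6854 rad. Interpolating on the sphere with fraction f = 0.5:
P = [sin((1−f)δ)·A + sin(fδ)·B] / sin δ = 0.7514·A + 0.7514·B in Cartesian coordinates,
giving P = (-0.6399, 0.3186, -0.6993), i.e. latitude -44.37°, longitude 153.53°.

-44.37°, 153.53°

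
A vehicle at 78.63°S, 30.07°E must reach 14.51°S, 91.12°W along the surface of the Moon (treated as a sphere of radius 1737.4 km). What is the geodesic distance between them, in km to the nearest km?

2473 km

Let φ₁ = -1.3724 rad, φ₂ = -0.2532 rad, and Δλ = -2.1152 rad.
cos c = sin φ₁ sin φ₂ + cos φ₁ cos φ₂ cos Δλ = (-0.9804)(-0.2505) + (0.1971)(0.9681)(-0.5179) = 0.14679,
so c = arccos(0.14679) = 1.42347 rad.
Distance = R·c = 1737.4 × 1.4235 ≈ 2473 km.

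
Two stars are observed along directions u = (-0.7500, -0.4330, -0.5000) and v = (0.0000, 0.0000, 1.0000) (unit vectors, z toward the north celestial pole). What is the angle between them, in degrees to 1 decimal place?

u·v = -0.5000; |u| = 1.0000, |v| = 1.0000.
cos θ = (u·v)/(|u||v|) = -0.5000, so θ = 120.0°.

120.0°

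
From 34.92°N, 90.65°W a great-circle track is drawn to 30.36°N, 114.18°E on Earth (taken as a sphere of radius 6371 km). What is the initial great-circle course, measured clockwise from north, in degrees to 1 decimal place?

With φ₁ = 0.6095, φ₂ = 0.5299, Δλ = -2.7082 rad, the forward-azimuth formula gives
θ = atan2( sin Δλ cos φ₂ , cos φ₁ sin φ₂ − sin φ₁ cos φ₂ cos Δλ ) = atan2(-0.3623, 0.8627) = -22.78°.
Adding 360° brings this into [0°, 360°): 337.2°.

337.2°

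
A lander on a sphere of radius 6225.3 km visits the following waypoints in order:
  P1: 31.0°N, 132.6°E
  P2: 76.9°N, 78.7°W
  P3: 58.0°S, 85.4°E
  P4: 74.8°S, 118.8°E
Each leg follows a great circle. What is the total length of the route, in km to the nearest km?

27333 km

Leg P1→P2: central angle 1.2285 rad, distance 7647.9 km.
Leg P2→P3: central angle 2.7978 rad, distance 17417.3 km.
Leg P3→P4: central angle 0.3643 rad, distance 2267.9 km.
Total: 7647.9 + 17417.3 + 2267.9 ≈ 27333 km.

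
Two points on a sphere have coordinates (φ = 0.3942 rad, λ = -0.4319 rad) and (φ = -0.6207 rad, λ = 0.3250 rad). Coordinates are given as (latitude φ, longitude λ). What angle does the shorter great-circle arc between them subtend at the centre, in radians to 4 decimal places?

1.2423 rad

With latitudes φ₁ = 22.586°, φ₂ = -35.563° and longitude difference Δλ = 43.367°:
Haversine: a = sin²(Δφ/2) + cos φ₁ cos φ₂ sin²(Δλ/2) = 0.2361 + (0.9233)(0.8135)(0.1365) = 0.33868.
Central angle c = 2·arcsin(√a) = 1.24228 rad.
So the angular separation is 1.2423 rad.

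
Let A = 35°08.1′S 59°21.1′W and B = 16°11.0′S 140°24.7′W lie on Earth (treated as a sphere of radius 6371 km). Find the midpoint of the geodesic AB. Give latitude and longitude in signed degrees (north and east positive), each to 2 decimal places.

The central angle between A and B is δ = 1.2844 rad.
With f = 0.5, the slerp weights are sin((1−f)δ)/sin δ = 0.6244 and sin(fδ)/sin δ = 0.6244.
Weighted sum of the unit vectors: (0.6244)·(0.4169,-0.7036,-0.5755) + (0.6244)·(-0.7401,-0.6120,-0.2787) = (-0.2018, -0.8214, -0.5334).
Converting back: φ = atan2(z, √(x²+y²)) = -32.23°, λ = atan2(y, x) = -103.80°.

-32.23°, -103.80°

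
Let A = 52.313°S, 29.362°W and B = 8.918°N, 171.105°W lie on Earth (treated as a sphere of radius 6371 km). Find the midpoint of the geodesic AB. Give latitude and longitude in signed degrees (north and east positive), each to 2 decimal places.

Central angle δ = 2.2105 rad. Interpolating on the sphere with fraction f = 0.5:
P = [sin((1−f)δ)·A + sin(fδ)·B] / sin δ = 1.1138·A + 1.1138·B in Cartesian coordinates,
giving P = (-0.4936, -0.5040, -0.7087), i.e. latitude -45.13°, longitude -134.41°.

-45.13°, -134.41°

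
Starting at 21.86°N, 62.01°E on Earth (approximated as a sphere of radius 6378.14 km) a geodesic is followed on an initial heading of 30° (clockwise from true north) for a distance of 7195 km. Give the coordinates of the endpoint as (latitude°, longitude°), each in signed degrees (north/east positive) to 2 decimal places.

Angular distance δ = d/R = 7195/6378.14 = 1.12807 rad; initial bearing θ = 0.5236 rad.
sin φ₂ = sin φ₁ cos δ + cos φ₁ sin δ cos θ = (0.3723)(0.4284) + (0.9281)(0.9036)(0.8660) = 0.8858, so φ₂ = 62.35°.
Δλ = atan2(sin θ sin δ cos φ₁, cos δ − sin φ₁ sin φ₂) = atan2(0.4193, 0.0986) = 76.768°.
λ₂ = 62.010° + 76.768° = 138.78°.

62.35°, 138.78°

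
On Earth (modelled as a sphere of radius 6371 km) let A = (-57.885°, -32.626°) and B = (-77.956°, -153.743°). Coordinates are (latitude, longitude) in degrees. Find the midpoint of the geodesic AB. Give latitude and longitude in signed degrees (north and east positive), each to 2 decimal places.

-75.86°, -55.48°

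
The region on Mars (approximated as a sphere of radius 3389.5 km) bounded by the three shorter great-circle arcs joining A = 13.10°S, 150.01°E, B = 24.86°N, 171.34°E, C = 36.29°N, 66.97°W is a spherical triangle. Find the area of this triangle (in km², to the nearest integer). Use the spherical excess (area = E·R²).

Side lengths (central angles): a = 1.7066, b = 2.4361, c = 0.7555 rad; semiperimeter s = 2.4491.
By l'Huilier's theorem, tan(E/4) = √[tan(s/2) tan((s−a)/2) tan((s−b)/2) tan((s−c)/2)], giving spherical excess E = 0.3555 rad.
Area = E·R² = 0.3555 × (3389.5)² ≈ 4083974 km².

4083974 km²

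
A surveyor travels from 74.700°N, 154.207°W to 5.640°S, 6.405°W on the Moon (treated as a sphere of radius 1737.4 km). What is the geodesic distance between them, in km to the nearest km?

3290 km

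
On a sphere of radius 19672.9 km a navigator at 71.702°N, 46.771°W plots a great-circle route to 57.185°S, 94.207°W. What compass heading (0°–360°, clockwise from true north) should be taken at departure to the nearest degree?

213°

With φ₁ = 1.2514, φ₂ = -0.9981, Δλ = -0.8279 rad, the forward-azimuth formula gives
θ = atan2( sin Δλ cos φ₂ , cos φ₁ sin φ₂ − sin φ₁ cos φ₂ cos Δλ ) = atan2(-0.3991, -0.6119) = -146.88°.
Adding 360° brings this into [0°, 360°): 213°.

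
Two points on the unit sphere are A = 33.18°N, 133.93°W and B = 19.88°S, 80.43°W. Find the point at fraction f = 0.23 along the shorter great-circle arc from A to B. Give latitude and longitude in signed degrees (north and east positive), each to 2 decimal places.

21.93°, -119.61°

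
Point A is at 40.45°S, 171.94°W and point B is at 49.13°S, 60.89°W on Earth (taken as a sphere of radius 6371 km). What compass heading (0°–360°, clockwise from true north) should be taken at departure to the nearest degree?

140°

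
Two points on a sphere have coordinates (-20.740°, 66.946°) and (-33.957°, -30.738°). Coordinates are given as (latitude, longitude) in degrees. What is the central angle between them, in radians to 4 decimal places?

In radians: φ₁ = -0.3620, φ₂ = -0.5927, Δλ = -97.684° = -1.7049 rad.
cos c = sin φ₁ sin φ₂ + cos φ₁ cos φ₂ cos Δλ = (-0.3541)(-0.5586) + (0.9352)(0.8295)(-0.1337) = 0.09409,
so c = arccos(0.09409) = 1.47657 rad.
So the angular separation is 1.4766 rad.

1.4766 rad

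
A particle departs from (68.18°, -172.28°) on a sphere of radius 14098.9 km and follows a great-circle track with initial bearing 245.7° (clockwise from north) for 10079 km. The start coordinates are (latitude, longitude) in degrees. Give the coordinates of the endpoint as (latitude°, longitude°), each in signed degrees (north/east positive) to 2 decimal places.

Angular distance δ = d/R = 10079/14098.9 = 0.71488 rad; initial bearing θ = 4.2883 rad.
sin φ₂ = sin φ₁ cos δ + cos φ₁ sin δ cos θ = (0.9284)(0.7552) + (0.3717)(0.6555)(-0.4115) = 0.6008, so φ₂ = 36.93°.
Δλ = atan2(sin θ sin δ cos φ₁, cos δ − sin φ₁ sin φ₂) = atan2(-0.2221, 0.1974) = -48.363°.
λ₂ = -172.280° − 48.363° = -220.64° → 139.36° after wrapping to (−180°, 180°].

36.93°, 139.36°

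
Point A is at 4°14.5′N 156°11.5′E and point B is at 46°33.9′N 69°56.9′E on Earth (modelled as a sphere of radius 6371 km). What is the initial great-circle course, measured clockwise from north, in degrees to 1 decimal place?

316.4°

With φ₁ = 0.0740, φ₂ = 0.8127, Δλ = -1.5052 rad, the forward-azimuth formula gives
θ = atan2( sin Δλ cos φ₂ , cos φ₁ sin φ₂ − sin φ₁ cos φ₂ cos Δλ ) = atan2(-0.6861, 0.7208) = -43.58°.
Adding 360° brings this into [0°, 360°): 316.4°.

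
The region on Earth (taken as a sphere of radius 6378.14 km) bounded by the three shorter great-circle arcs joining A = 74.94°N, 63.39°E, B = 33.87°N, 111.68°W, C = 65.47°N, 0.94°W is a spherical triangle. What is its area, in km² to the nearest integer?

Side lengths (central angles): a = 1.1757, b = 0.3892, c = 1.2417 rad; semiperimeter s = 1.4032.
By l'Huilier's theorem, tan(E/4) = √[tan(s/2) tan((s−a)/2) tan((s−b)/2) tan((s−c)/2)], giving spherical excess E = 0.2632 rad.
Area = E·R² = 0.2632 × (6378.14)² ≈ 10708846 km².

10708846 km²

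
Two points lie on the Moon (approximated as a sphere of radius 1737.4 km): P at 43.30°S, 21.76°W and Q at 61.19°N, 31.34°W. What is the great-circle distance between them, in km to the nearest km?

3177 km

With latitudes φ₁ = -43.300°, φ₂ = 61.190° and longitude difference Δλ = -9.580°:
cos c = sin φ₁ sin φ₂ + cos φ₁ cos φ₂ cos Δλ = (-0.6858)(0.8762) + (0.7278)(0.4819)(0.9861) = -0.25510,
so c = arccos(-0.25510) = 1.82875 rad.
Distance = R·c = 1737.4 × 1.8287 ≈ 3177 km.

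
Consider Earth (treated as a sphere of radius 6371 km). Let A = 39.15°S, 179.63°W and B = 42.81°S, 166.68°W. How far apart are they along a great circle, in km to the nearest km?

1159 km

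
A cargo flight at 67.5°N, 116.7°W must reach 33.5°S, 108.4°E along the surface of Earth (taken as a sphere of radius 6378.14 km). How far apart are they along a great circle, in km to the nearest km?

In radians: φ₁ = 1.1781, φ₂ = -0.5847, Δλ = -134.900° = -2.3544 rad.
cos c = sin φ₁ sin φ₂ + cos φ₁ cos φ₂ cos Δλ = (0.9239)(-0.5519) + (0.3827)(0.8339)(-0.7059) = -0.73518,
so c = arccos(-0.73518) = 2.39672 rad.
Distance = R·c = 6378.14 × 2.3967 ≈ 15287 km.

15287 km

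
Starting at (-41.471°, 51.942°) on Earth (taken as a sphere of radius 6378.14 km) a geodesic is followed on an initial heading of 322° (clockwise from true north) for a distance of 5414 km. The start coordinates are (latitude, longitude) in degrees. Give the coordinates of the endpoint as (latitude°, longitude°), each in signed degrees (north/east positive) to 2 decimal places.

0.31°, 24.42°

Angular distance δ = d/R = 5414/6378.14 = 0.84884 rad; initial bearing θ = 5.6200 rad.
sin φ₂ = sin φ₁ cos δ + cos φ₁ sin δ cos θ = (-0.6622)(0.6609) + (0.7493)(0.7505)(0.7880) = 0.0055, so φ₂ = 0.31°.
Δλ = atan2(sin θ sin δ cos φ₁, cos δ − sin φ₁ sin φ₂) = atan2(-0.3462, 0.6645) = -27.521°.
λ₂ = 51.942° − 27.521° = 24.42°.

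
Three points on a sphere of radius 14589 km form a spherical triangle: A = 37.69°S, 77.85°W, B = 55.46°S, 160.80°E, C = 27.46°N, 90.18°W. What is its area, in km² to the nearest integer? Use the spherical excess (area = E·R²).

Side lengths (central angles): a = 2.1458, b = 1.1549, c = 1.2972 rad; semiperimeter s = 2.2989.
By l'Huilier's theorem, tan(E/4) = √[tan(s/2) tan((s−a)/2) tan((s−b)/2) tan((s−c)/2)], giving spherical excess E = 0.9635 rad.
Area = E·R² = 0.9635 × (14589)² ≈ 205060415 km².

205060415 km²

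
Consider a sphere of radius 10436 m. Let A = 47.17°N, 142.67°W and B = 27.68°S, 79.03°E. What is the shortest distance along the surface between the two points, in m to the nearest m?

25901 m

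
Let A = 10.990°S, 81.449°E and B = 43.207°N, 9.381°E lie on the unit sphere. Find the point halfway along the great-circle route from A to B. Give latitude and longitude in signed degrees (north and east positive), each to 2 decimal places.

19.55°, 51.55°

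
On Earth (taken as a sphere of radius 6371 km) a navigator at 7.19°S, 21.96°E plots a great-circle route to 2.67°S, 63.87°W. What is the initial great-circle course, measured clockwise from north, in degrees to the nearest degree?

With φ₁ = -0.1255, φ₂ = -0.0466, Δλ = -1.4980 rad, the forward-azimuth formula gives
θ = atan2( sin Δλ cos φ₂ , cos φ₁ sin φ₂ − sin φ₁ cos φ₂ cos Δλ ) = atan2(-0.9963, -0.0371) = -92.13°.
Adding 360° brings this into [0°, 360°): 268°.

268°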